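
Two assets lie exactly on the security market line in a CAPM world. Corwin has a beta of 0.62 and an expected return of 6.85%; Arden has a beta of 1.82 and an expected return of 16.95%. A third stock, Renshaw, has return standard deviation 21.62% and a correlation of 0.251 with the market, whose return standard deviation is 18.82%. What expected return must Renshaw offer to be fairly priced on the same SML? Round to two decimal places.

4.06%

MRP = (16.95% − 6.85%) / (1.82 − 0.62) = 8.4167%
R_f = 6.85% − 0.62 × 8.4167% = 1.6316%
β_Renshaw = ρ·σ_i/σ_m = 0.251 × 21.62 / 18.82 = 0.2883
E(R_Renshaw) = R_f + β × MRP = 1.6316% + 0.2883 × 8.4167% = 4.06%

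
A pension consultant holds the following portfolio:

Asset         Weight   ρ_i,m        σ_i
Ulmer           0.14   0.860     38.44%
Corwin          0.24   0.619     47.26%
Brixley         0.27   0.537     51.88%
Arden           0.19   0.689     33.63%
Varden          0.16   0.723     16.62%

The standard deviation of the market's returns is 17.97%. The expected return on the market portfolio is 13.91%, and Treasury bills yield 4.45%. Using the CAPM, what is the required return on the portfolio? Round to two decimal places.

17.87%

β_Ulmer = 0.860 × 38.44% / 17.97% = 1.8396
β_Corwin = 0.619 × 47.26% / 17.97% = 1.6279
β_Brixley = 0.537 × 51.88% / 17.97% = 1.5503
β_Arden = 0.689 × 33.63% / 17.97% = 1.2894
β_Varden = 0.723 × 16.62% / 17.97% = 0.6687
β_P = Σ w_i β_i = 0.14×1.8396 + 0.24×1.6279 + 0.27×1.5503 + 0.19×1.2894 + 0.16×0.6687 = 1.4188
MRP = 13.91% − 4.45% = 9.46%
E(R_P) = R_f + β_P × MRP = 4.45% + 1.4188 × 9.46% = 17.87%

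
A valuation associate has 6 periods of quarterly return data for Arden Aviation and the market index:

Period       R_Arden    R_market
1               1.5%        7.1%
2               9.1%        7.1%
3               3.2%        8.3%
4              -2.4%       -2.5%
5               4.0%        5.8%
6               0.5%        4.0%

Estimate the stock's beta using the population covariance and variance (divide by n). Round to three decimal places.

0.697

Mean R_i = (1.5 + 9.1 + 3.2 − 2.4 + 4.0 + 0.5) / 6 = 2.6500%
Mean R_m = (7.1 + 7.1 + 8.3 − 2.5 + 5.8 + 4.0) / 6 = 4.9667%
Σ(R_i − R̄_i)(R_m − R̄_m) = 54.0500  ⇒  Cov = 54.0500 / 6 = 9.0083
Σ(R_m − R̄_m)² = 77.5933  ⇒  Var(R_m) = 77.5933 / 6 = 12.9322
β = Cov / Var(R_m) = 9.0083 / 12.9322 = 0.6966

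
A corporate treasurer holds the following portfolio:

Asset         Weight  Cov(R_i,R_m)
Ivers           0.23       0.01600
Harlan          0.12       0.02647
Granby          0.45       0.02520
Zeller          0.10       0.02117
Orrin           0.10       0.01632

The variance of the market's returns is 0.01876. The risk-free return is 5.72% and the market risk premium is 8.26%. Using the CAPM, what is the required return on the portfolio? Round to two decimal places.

15.38%

β_Ivers = 0.01600 / 0.01876 = 0.8529
β_Harlan = 0.02647 / 0.01876 = 1.4110
β_Granby = 0.02520 / 0.01876 = 1.3433
β_Zeller = 0.02117 / 0.01876 = 1.1285
β_Orrin = 0.01632 / 0.01876 = 0.8699
β_P = Σ w_i β_i = 0.23×0.8529 + 0.12×1.4110 + 0.45×1.3433 + 0.10×1.1285 + 0.10×0.8699 = 1.1698
E(R_P) = R_f + β_P × MRP = 5.72% + 1.1698 × 8.26% = 15.38%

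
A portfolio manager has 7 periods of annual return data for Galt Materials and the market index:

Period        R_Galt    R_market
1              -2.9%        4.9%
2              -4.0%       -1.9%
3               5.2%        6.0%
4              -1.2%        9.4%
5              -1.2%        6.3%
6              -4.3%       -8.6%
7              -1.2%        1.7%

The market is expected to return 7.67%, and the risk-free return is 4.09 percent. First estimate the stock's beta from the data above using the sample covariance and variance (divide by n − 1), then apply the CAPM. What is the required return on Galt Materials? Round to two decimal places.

Mean R_i = (-2.9 − 4.0 + 5.2 − 1.2 − 1.2 − 4.3 − 1.2) / 7 = -1.3714%
Mean R_m = (4.9 − 1.9 + 6.0 + 9.4 + 6.3 − 8.6 + 1.7) / 7 = 2.5429%
Σ(R_i − R̄_i)(R_m − R̄_m) = 65.1014  ⇒  Cov = 65.1014 / 6 = 10.8502
Σ(R_m − R̄_m)² = 223.2571  ⇒  Var(R_m) = 223.2571 / 6 = 37.2095
β = Cov / Var(R_m) = 10.8502 / 37.2095 = 0.2916
MRP = 7.67% − 4.09% = 3.58%
E(R) = R_f + β × MRP = 4.09% + 0.2916 × 3.58% = 5.13%

5.13%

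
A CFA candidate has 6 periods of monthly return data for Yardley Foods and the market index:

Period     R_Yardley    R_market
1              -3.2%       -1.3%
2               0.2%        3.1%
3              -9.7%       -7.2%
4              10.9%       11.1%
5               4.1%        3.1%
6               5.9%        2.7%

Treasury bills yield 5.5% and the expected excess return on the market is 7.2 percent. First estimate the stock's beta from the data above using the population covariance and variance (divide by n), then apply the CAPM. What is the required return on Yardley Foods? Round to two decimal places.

13.79%

Mean R_i = (-3.2 + 0.2 − 9.7 + 10.9 + 4.1 + 5.9) / 6 = 1.3667%
Mean R_m = (-1.3 + 3.1 − 7.2 + 11.1 + 3.1 + 2.7) / 6 = 1.9167%
Σ(R_i − R̄_i)(R_m − R̄_m) = 208.5333  ⇒  Cov = 208.5333 / 6 = 34.7556
Σ(R_m − R̄_m)² = 181.2083  ⇒  Var(R_m) = 181.2083 / 6 = 30.2014
β = Cov / Var(R_m) = 34.7556 / 30.2014 = 1.1508
E(R) = R_f + β × MRP = 5.5% + 1.1508 × 7.2% = 13.79%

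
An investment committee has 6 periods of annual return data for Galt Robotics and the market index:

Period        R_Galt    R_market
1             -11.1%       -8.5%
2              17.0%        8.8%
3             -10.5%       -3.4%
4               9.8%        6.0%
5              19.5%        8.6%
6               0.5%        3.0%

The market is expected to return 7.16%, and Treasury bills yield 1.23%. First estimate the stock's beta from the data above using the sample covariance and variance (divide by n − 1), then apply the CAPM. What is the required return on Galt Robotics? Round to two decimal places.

12.04%

Mean R_i = (-11.1 + 17.0 − 10.5 + 9.8 + 19.5 + 0.5) / 6 = 4.2000%
Mean R_m = (-8.5 + 8.8 − 3.4 + 6.0 + 8.6 + 3.0) / 6 = 2.4167%
Σ(R_i − R̄_i)(R_m − R̄_m) = 446.7500  ⇒  Cov = 446.7500 / 5 = 89.3500
Σ(R_m − R̄_m)² = 245.1683  ⇒  Var(R_m) = 245.1683 / 5 = 49.0337
β = Cov / Var(R_m) = 89.3500 / 49.0337 = 1.8222
MRP = 7.16% − 1.23% = 5.93%
E(R) = R_f + β × MRP = 1.23% + 1.8222 × 5.93% = 12.04%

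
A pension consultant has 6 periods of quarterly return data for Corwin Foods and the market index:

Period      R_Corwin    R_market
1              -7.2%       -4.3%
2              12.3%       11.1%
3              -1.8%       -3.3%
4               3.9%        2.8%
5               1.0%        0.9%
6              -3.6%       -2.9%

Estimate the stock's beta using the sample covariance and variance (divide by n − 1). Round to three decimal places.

1.155

Mean R_i = (-7.2 + 12.3 − 1.8 + 3.9 + 1.0 − 3.6) / 6 = 0.7667%
Mean R_m = (-4.3 + 11.1 − 3.3 + 2.8 + 0.9 − 2.9) / 6 = 0.7167%
Σ(R_i − R̄_i)(R_m − R̄_m) = 192.3933  ⇒  Cov = 192.3933 / 5 = 38.4787
Σ(R_m − R̄_m)² = 166.5683  ⇒  Var(R_m) = 166.5683 / 5 = 33.3137
β = Cov / Var(R_m) = 38.4787 / 33.3137 = 1.1550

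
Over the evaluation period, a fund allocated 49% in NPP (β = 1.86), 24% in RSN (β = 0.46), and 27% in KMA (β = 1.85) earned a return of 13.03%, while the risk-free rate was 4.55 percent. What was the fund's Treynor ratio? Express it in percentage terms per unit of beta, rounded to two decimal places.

β_P = 0.49×1.86 + 0.24×0.46 + 0.27×1.85 = 1.5213
Treynor = (R_P − R_f) / β_P = (13.03% − 4.55%) / 1.5213 = 8.48% / 1.5213 = 5.57%

5.57%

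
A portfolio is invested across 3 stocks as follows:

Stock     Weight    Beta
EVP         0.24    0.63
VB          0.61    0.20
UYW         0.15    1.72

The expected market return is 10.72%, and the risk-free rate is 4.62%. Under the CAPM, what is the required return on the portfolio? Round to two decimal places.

7.86%

β_P = Σ w_i β_i = 0.24×0.63 + 0.61×0.20 + 0.15×1.72 = 0.5312
MRP = 10.72% − 4.62% = 6.10%
E(R_P) = R_f + β_P × MRP = 4.62% + 0.5312 × 6.10% = 7.86%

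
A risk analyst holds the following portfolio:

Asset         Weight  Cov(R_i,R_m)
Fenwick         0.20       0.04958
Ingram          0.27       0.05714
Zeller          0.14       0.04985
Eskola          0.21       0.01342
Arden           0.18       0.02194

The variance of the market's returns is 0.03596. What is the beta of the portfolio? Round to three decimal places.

β_Fenwick = 0.04958 / 0.03596 = 1.3788
β_Ingram = 0.05714 / 0.03596 = 1.5890
β_Zeller = 0.04985 / 0.03596 = 1.3863
β_Eskola = 0.01342 / 0.03596 = 0.3732
β_Arden = 0.02194 / 0.03596 = 0.6101
β_P = Σ w_i β_i = 0.20×1.3788 + 0.27×1.5890 + 0.14×1.3863 + 0.21×0.3732 + 0.18×0.6101 = 1.0871

1.087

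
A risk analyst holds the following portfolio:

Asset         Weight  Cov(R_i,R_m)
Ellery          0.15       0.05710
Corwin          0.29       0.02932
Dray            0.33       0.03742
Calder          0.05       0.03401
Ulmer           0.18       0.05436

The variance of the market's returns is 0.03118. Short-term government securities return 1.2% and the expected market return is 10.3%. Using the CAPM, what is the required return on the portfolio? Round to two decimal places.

β_Ellery = 0.05710 / 0.03118 = 1.8313
β_Corwin = 0.02932 / 0.03118 = 0.9403
β_Dray = 0.03742 / 0.03118 = 1.2001
β_Calder = 0.03401 / 0.03118 = 1.0908
β_Ulmer = 0.05436 / 0.03118 = 1.7434
β_P = Σ w_i β_i = 0.15×1.8313 + 0.29×0.9403 + 0.33×1.2001 + 0.05×1.0908 + 0.18×1.7434 = 1.3118
MRP = 10.3% − 1.2% = 9.10%
E(R_P) = R_f + β_P × MRP = 1.2% + 1.3118 × 9.1% = 13.14%

13.14%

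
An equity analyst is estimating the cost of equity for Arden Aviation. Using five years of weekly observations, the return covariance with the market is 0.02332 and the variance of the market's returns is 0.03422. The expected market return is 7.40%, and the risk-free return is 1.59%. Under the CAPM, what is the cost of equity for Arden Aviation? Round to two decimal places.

5.55%

β = Cov(R_i, R_m) / Var(R_m) = 0.02332 / 0.03422 = 0.6815
MRP = 7.40% − 1.59% = 5.81%
E(R) = R_f + β × MRP = 1.59% + 0.6815 × 5.81% = 5.55%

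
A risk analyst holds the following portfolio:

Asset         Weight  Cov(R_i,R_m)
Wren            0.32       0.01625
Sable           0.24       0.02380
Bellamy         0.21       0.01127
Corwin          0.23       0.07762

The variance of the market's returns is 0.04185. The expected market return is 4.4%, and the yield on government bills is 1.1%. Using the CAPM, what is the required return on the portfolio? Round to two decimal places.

β_Wren = 0.01625 / 0.04185 = 0.3883
β_Sable = 0.02380 / 0.04185 = 0.5687
β_Bellamy = 0.01127 / 0.04185 = 0.2693
β_Corwin = 0.07762 / 0.04185 = 1.8547
β_P = Σ w_i β_i = 0.32×0.3883 + 0.24×0.5687 + 0.21×0.2693 + 0.23×1.8547 = 0.7439
MRP = 4.4% − 1.1% = 3.30%
E(R_P) = R_f + β_P × MRP = 1.1% + 0.7439 × 3.3% = 3.55%

3.55%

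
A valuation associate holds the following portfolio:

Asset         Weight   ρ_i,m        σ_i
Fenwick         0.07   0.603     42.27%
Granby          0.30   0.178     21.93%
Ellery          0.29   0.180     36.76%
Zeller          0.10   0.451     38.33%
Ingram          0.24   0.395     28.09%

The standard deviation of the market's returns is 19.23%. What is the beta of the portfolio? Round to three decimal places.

β_Fenwick = 0.603 × 42.27% / 19.23% = 1.3255
β_Granby = 0.178 × 21.93% / 19.23% = 0.2030
β_Ellery = 0.180 × 36.76% / 19.23% = 0.3441
β_Zeller = 0.451 × 38.33% / 19.23% = 0.8990
β_Ingram = 0.395 × 28.09% / 19.23% = 0.5770
β_P = Σ w_i β_i = 0.07×1.3255 + 0.30×0.2030 + 0.29×0.3441 + 0.10×0.8990 + 0.24×0.5770 = 0.4819

0.482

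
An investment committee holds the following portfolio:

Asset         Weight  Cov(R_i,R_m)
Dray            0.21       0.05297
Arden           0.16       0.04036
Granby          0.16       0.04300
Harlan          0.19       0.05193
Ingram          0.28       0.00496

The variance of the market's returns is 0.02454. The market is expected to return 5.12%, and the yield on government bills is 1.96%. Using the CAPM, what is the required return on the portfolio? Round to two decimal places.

β_Dray = 0.05297 / 0.02454 = 2.1585
β_Arden = 0.04036 / 0.02454 = 1.6447
β_Granby = 0.04300 / 0.02454 = 1.7522
β_Harlan = 0.05193 / 0.02454 = 2.1161
β_Ingram = 0.00496 / 0.02454 = 0.2021
β_P = Σ w_i β_i = 0.21×2.1585 + 0.16×1.6447 + 0.16×1.7522 + 0.19×2.1161 + 0.28×0.2021 = 1.4554
MRP = 5.12% − 1.96% = 3.16%
E(R_P) = R_f + β_P × MRP = 1.96% + 1.4554 × 3.16% = 6.56%

6.56%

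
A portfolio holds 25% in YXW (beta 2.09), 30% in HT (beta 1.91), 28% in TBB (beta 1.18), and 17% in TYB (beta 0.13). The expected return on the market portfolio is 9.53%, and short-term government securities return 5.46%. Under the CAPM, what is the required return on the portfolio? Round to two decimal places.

β_P = Σ w_i β_i = 0.25×2.09 + 0.30×1.91 + 0.28×1.18 + 0.17×0.13 = 1.4480
MRP = 9.53% − 5.46% = 4.07%
E(R_P) = R_f + β_P × MRP = 5.46% + 1.4480 × 4.07% = 11.35%

11.35%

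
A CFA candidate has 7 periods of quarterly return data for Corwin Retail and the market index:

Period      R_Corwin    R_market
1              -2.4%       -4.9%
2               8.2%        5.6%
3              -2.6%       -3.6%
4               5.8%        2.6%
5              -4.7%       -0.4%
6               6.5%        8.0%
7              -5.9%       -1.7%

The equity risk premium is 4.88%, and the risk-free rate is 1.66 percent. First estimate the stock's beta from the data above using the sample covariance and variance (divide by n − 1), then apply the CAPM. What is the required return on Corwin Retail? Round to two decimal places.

6.70%

Mean R_i = (-2.4 + 8.2 − 2.6 + 5.8 − 4.7 + 6.5 − 5.9) / 7 = 0.7000%
Mean R_m = (-4.9 + 5.6 − 3.6 + 2.6 − 0.4 + 8.0 − 1.7) / 7 = 0.8000%
Σ(R_i − R̄_i)(R_m − R̄_m) = 142.1100  ⇒  Cov = 142.1100 / 6 = 23.6850
Σ(R_m − R̄_m)² = 137.6600  ⇒  Var(R_m) = 137.6600 / 6 = 22.9433
β = Cov / Var(R_m) = 23.6850 / 22.9433 = 1.0323
E(R) = R_f + β × MRP = 1.66% + 1.0323 × 4.88% = 6.70%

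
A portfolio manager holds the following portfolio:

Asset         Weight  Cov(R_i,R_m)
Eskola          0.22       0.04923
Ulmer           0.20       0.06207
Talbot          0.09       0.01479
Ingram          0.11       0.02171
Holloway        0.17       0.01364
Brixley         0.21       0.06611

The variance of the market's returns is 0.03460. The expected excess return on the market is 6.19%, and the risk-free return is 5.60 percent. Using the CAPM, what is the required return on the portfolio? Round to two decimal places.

13.32%

β_Eskola = 0.04923 / 0.03460 = 1.4228
β_Ulmer = 0.06207 / 0.03460 = 1.7939
β_Talbot = 0.01479 / 0.03460 = 0.4275
β_Ingram = 0.02171 / 0.03460 = 0.6275
β_Holloway = 0.01364 / 0.03460 = 0.3942
β_Brixley = 0.06611 / 0.03460 = 1.9107
β_P = Σ w_i β_i = 0.22×1.4228 + 0.20×1.7939 + 0.09×0.4275 + 0.11×0.6275 + 0.17×0.3942 + 0.21×1.9107 = 1.2476
E(R_P) = R_f + β_P × MRP = 5.60% + 1.2476 × 6.19% = 13.32%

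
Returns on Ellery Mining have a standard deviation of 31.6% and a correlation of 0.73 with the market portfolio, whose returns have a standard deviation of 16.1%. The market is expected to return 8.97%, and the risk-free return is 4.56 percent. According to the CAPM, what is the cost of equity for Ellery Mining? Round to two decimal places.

10.88%

β = ρ × σ_i / σ_m = 0.73 × 31.6% / 16.1% = 1.4328
MRP = 8.97% − 4.56% = 4.41%
E(R) = 4.56% + 1.4328 × 4.41% = 10.88%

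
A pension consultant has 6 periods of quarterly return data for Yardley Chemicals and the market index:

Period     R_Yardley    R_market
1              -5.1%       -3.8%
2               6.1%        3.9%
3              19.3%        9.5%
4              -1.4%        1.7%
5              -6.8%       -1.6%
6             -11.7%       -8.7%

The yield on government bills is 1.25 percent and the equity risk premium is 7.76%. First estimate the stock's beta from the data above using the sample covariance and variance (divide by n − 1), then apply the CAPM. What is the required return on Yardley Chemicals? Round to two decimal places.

14.26%

Mean R_i = (-5.1 + 6.1 + 19.3 − 1.4 − 6.8 − 11.7) / 6 = 0.0667%
Mean R_m = (-3.8 + 3.9 + 9.5 + 1.7 − 1.6 − 8.7) / 6 = 0.1667%
Σ(R_i − R̄_i)(R_m − R̄_m) = 336.7433  ⇒  Cov = 336.7433 / 5 = 67.3487
Σ(R_m − R̄_m)² = 200.8733  ⇒  Var(R_m) = 200.8733 / 5 = 40.1747
β = Cov / Var(R_m) = 67.3487 / 40.1747 = 1.6764
E(R) = R_f + β × MRP = 1.25% + 1.6764 × 7.76% = 14.26%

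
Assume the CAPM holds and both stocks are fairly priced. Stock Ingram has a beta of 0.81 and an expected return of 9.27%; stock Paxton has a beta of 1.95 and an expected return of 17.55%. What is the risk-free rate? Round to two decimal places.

Both satisfy E(R) = R_f + β·MRP, so the slope of the SML is
MRP = (17.55% − 9.27%) / (1.95 − 0.81) = 8.28% / 1.14 = 7.2632%
R_f = E(R_Ingram) − β_Ingram·MRP = 9.27% − 0.81 × 7.2632% = 3.3868%

3.39%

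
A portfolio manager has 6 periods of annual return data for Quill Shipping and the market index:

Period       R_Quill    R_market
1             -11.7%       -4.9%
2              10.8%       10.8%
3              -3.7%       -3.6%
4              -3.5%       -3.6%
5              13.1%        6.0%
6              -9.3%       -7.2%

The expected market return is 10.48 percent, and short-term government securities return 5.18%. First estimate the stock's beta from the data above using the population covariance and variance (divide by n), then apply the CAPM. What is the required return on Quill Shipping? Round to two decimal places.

Mean R_i = (-11.7 + 10.8 − 3.7 − 3.5 + 13.1 − 9.3) / 6 = -0.7167%
Mean R_m = (-4.9 + 10.8 − 3.6 − 3.6 + 6.0 − 7.2) / 6 = -0.4167%
Σ(R_i − R̄_i)(R_m − R̄_m) = 343.6583  ⇒  Cov = 343.6583 / 6 = 57.2764
Σ(R_m − R̄_m)² = 253.3683  ⇒  Var(R_m) = 253.3683 / 6 = 42.2281
β = Cov / Var(R_m) = 57.2764 / 42.2281 = 1.3564
MRP = 10.48% − 5.18% = 5.30%
E(R) = R_f + β × MRP = 5.18% + 1.3564 × 5.30% = 12.37%

12.37%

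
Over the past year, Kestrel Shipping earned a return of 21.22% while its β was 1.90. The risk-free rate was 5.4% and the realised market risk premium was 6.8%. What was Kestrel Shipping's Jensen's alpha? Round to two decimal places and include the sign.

+2.90%

CAPM benchmark = R_f + β(R_m − R_f) = 5.4% + 1.90 × 6.8% = 18.3200%
α = actual − benchmark = 21.22% − 18.3200% = +2.90%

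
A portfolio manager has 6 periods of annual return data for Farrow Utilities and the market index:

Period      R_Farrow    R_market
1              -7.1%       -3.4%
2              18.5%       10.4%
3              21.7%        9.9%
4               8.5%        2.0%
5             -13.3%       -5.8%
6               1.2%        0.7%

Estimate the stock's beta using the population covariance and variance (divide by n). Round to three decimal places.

2.046

Mean R_i = (-7.1 + 18.5 + 21.7 + 8.5 − 13.3 + 1.2) / 6 = 4.9167%
Mean R_m = (-3.4 + 10.4 + 9.9 + 2.0 − 5.8 + 0.7) / 6 = 2.3000%
Σ(R_i − R̄_i)(R_m − R̄_m) = 458.5000  ⇒  Cov = 458.5000 / 6 = 76.4167
Σ(R_m − R̄_m)² = 224.1200  ⇒  Var(R_m) = 224.1200 / 6 = 37.3533
β = Cov / Var(R_m) = 76.4167 / 37.3533 = 2.0458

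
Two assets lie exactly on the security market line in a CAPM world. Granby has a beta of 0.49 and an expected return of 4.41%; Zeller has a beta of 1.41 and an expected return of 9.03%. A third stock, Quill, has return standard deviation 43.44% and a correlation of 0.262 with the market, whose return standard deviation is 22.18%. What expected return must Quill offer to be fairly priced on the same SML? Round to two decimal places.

4.53%

MRP = (9.03% − 4.41%) / (1.41 − 0.49) = 5.0217%
R_f = 4.41% − 0.49 × 5.0217% = 1.9494%
β_Quill = ρ·σ_i/σ_m = 0.262 × 43.44 / 22.18 = 0.5131
E(R_Quill) = R_f + β × MRP = 1.9494% + 0.5131 × 5.0217% = 4.53%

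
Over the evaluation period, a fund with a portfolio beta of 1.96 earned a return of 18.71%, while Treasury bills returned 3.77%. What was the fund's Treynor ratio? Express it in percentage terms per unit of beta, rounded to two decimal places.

Treynor = (R_P − R_f) / β_P = (18.71% − 3.77%) / 1.9600 = 14.94% / 1.9600 = 7.62%

7.62%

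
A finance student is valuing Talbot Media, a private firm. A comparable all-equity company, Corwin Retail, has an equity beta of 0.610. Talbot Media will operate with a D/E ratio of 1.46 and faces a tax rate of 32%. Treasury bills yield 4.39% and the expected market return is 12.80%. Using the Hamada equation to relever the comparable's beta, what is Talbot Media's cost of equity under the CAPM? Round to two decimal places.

14.61%

β_L = β_U × [1 + (1 − t)(D/E)] = 0.610 × [1 + (1 − 0.32) × 1.46]
    = 0.610 × [1 + 0.68 × 1.46] = 0.610 × 1.9928 = 1.2156
MRP = 12.80% − 4.39% = 8.41%
E(R) = R_f + β_L × MRP = 4.39% + 1.2156 × 8.41% = 14.61%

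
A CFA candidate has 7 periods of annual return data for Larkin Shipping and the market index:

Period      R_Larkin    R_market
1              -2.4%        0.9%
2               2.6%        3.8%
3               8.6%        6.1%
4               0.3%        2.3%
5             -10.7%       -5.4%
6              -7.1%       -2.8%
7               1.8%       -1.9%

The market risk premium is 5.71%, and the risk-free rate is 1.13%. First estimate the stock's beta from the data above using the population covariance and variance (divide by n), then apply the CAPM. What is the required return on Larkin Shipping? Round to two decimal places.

Mean R_i = (-2.4 + 2.6 + 8.6 + 0.3 − 10.7 − 7.1 + 1.8) / 7 = -0.9857%
Mean R_m = (0.9 + 3.8 + 6.1 + 2.3 − 5.4 − 2.8 − 1.9) / 7 = 0.4286%
Σ(R_i − R̄_i)(R_m − R̄_m) = 138.0671  ⇒  Cov = 138.0671 / 7 = 19.7239
Σ(R_m − R̄_m)² = 97.0743  ⇒  Var(R_m) = 97.0743 / 7 = 13.8678
β = Cov / Var(R_m) = 19.7239 / 13.8678 = 1.4223
E(R) = R_f + β × MRP = 1.13% + 1.4223 × 5.71% = 9.25%

9.25%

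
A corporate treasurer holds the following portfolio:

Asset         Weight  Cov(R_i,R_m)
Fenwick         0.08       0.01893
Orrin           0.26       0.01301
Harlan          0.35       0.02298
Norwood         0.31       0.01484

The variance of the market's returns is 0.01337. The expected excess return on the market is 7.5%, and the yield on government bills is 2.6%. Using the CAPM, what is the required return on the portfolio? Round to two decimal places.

12.44%

β_Fenwick = 0.01893 / 0.01337 = 1.4159
β_Orrin = 0.01301 / 0.01337 = 0.9731
β_Harlan = 0.02298 / 0.01337 = 1.7188
β_Norwood = 0.01484 / 0.01337 = 1.1099
β_P = Σ w_i β_i = 0.08×1.4159 + 0.26×0.9731 + 0.35×1.7188 + 0.31×1.1099 = 1.3119
E(R_P) = R_f + β_P × MRP = 2.6% + 1.3119 × 7.5% = 12.44%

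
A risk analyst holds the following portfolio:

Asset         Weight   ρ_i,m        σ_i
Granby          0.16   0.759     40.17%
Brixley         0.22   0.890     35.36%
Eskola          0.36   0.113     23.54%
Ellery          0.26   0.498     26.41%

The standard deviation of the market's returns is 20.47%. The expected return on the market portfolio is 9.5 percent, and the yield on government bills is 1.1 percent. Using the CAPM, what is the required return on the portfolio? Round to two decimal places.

7.74%

β_Granby = 0.759 × 40.17% / 20.47% = 1.4894
β_Brixley = 0.890 × 35.36% / 20.47% = 1.5374
β_Eskola = 0.113 × 23.54% / 20.47% = 0.1299
β_Ellery = 0.498 × 26.41% / 20.47% = 0.6425
β_P = Σ w_i β_i = 0.16×1.4894 + 0.22×1.5374 + 0.36×0.1299 + 0.26×0.6425 = 0.7903
MRP = 9.5% − 1.1% = 8.40%
E(R_P) = R_f + β_P × MRP = 1.1% + 0.7903 × 8.4% = 7.74%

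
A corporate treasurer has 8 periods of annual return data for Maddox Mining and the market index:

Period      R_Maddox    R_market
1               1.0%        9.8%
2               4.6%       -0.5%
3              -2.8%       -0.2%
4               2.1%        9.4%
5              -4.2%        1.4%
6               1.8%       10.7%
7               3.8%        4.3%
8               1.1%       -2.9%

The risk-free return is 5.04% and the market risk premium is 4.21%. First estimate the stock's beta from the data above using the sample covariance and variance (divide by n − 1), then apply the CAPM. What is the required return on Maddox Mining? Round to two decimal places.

Mean R_i = (1.0 + 4.6 − 2.8 + 2.1 − 4.2 + 1.8 + 3.8 + 1.1) / 8 = 0.9250%
Mean R_m = (9.8 − 0.5 − 0.2 + 9.4 + 1.4 + 10.7 + 4.3 − 2.9) / 8 = 4.0000%
Σ(R_i − R̄_i)(R_m − R̄_m) = 24.7300  ⇒  Cov = 24.7300 / 7 = 3.5329
Σ(R_m − R̄_m)² = 200.0400  ⇒  Var(R_m) = 200.0400 / 7 = 28.5771
β = Cov / Var(R_m) = 3.5329 / 28.5771 = 0.1236
E(R) = R_f + β × MRP = 5.04% + 0.1236 × 4.21% = 5.56%

5.56%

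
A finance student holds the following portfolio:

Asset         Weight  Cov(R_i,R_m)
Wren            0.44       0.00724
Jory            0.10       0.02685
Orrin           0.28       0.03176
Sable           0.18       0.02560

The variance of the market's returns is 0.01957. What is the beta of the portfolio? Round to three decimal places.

0.990

β_Wren = 0.00724 / 0.01957 = 0.3700
β_Jory = 0.02685 / 0.01957 = 1.3720
β_Orrin = 0.03176 / 0.01957 = 1.6229
β_Sable = 0.02560 / 0.01957 = 1.3081
β_P = Σ w_i β_i = 0.44×0.3700 + 0.10×1.3720 + 0.28×1.6229 + 0.18×1.3081 = 0.9899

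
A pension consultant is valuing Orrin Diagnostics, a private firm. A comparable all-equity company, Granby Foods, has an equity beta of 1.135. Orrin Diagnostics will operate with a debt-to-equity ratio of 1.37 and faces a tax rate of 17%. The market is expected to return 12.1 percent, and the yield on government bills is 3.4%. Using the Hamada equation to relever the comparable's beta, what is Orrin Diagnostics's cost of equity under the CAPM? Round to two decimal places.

24.50%

β_L = β_U × [1 + (1 − t)(D/E)] = 1.135 × [1 + (1 − 0.17) × 1.37]
    = 1.135 × [1 + 0.83 × 1.37] = 1.135 × 2.1371 = 2.4256
MRP = 12.1% − 3.4% = 8.70%
E(R) = R_f + β_L × MRP = 3.4% + 2.4256 × 8.7% = 24.50%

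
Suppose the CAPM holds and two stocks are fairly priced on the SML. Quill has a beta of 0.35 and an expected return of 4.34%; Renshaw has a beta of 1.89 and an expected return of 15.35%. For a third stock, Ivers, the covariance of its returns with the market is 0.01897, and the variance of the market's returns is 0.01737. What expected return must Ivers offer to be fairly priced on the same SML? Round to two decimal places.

9.65%

MRP = (15.35% − 4.34%) / (1.89 − 0.35) = 7.1494%
R_f = 4.34% − 0.35 × 7.1494% = 1.8377%
β_Ivers = Cov / Var(R_m) = 0.01897 / 0.01737 = 1.0921
E(R_Ivers) = R_f + β × MRP = 1.8377% + 1.0921 × 7.1494% = 9.65%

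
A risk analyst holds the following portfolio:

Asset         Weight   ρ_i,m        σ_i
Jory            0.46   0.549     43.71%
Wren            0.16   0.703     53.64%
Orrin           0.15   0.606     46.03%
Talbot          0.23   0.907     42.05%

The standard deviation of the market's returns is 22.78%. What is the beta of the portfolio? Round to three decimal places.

1.318

β_Jory = 0.549 × 43.71% / 22.78% = 1.0534
β_Wren = 0.703 × 53.64% / 22.78% = 1.6554
β_Orrin = 0.606 × 46.03% / 22.78% = 1.2245
β_Talbot = 0.907 × 42.05% / 22.78% = 1.6742
β_P = Σ w_i β_i = 0.46×1.0534 + 0.16×1.6554 + 0.15×1.2245 + 0.23×1.6742 = 1.3182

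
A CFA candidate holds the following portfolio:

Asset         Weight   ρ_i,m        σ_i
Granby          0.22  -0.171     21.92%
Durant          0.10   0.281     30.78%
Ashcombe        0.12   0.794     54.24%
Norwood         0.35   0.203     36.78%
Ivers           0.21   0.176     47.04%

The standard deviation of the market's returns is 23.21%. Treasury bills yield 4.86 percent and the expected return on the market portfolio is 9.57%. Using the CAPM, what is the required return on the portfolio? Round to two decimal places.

6.80%

β_Granby = -0.171 × 21.92% / 23.21% = -0.1615
β_Durant = 0.281 × 30.78% / 23.21% = 0.3726
β_Ashcombe = 0.794 × 54.24% / 23.21% = 1.8555
β_Norwood = 0.203 × 36.78% / 23.21% = 0.3217
β_Ivers = 0.176 × 47.04% / 23.21% = 0.3567
β_P = Σ w_i β_i = 0.22×-0.1615 + 0.10×0.3726 + 0.12×1.8555 + 0.35×0.3217 + 0.21×0.3567 = 0.4119
MRP = 9.57% − 4.86% = 4.71%
E(R_P) = R_f + β_P × MRP = 4.86% + 0.4119 × 4.71% = 6.80%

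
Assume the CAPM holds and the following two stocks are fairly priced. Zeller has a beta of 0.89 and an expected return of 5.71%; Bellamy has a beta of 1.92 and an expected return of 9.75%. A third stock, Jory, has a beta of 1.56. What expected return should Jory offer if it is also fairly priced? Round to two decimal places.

MRP (SML slope) = (9.75% − 5.71%) / (1.92 − 0.89) = 4.04% / 1.03 = 3.9223%
R_f (intercept) = 5.71% − 0.89 × 3.9223% = 2.2192%
E(R_Jory) = R_f + β × MRP = 2.2192% + 1.56 × 3.9223% = 8.34%

8.34%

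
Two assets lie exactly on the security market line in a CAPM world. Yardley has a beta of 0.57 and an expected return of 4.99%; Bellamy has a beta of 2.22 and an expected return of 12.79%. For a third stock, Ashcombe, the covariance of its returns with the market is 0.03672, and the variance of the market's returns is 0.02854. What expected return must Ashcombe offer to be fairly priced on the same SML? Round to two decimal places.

8.38%

MRP = (12.79% − 4.99%) / (2.22 − 0.57) = 4.7273%
R_f = 4.99% − 0.57 × 4.7273% = 2.2954%
β_Ashcombe = Cov / Var(R_m) = 0.03672 / 0.02854 = 1.2866
E(R_Ashcombe) = R_f + β × MRP = 2.2954% + 1.2866 × 4.7273% = 8.38%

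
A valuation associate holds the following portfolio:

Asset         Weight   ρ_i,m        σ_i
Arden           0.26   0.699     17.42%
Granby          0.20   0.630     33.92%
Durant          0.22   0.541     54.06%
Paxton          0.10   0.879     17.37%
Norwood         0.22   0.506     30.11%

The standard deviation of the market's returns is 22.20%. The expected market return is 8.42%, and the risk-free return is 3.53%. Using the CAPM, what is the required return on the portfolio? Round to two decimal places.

β_Arden = 0.699 × 17.42% / 22.20% = 0.5485
β_Granby = 0.630 × 33.92% / 22.20% = 0.9626
β_Durant = 0.541 × 54.06% / 22.20% = 1.3174
β_Paxton = 0.879 × 17.37% / 22.20% = 0.6878
β_Norwood = 0.506 × 30.11% / 22.20% = 0.6863
β_P = Σ w_i β_i = 0.26×0.5485 + 0.20×0.9626 + 0.22×1.3174 + 0.10×0.6878 + 0.22×0.6863 = 0.8447
MRP = 8.42% − 3.53% = 4.89%
E(R_P) = R_f + β_P × MRP = 3.53% + 0.8447 × 4.89% = 7.66%

7.66%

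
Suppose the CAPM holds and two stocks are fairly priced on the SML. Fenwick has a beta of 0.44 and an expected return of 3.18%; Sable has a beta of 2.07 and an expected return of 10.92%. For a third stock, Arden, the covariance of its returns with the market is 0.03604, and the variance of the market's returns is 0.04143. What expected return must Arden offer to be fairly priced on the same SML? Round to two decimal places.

5.22%

MRP = (10.92% − 3.18%) / (2.07 − 0.44) = 4.7485%
R_f = 3.18% − 0.44 × 4.7485% = 1.0907%
β_Arden = Cov / Var(R_m) = 0.03604 / 0.04143 = 0.8699
E(R_Arden) = R_f + β × MRP = 1.0907% + 0.8699 × 4.7485% = 5.22%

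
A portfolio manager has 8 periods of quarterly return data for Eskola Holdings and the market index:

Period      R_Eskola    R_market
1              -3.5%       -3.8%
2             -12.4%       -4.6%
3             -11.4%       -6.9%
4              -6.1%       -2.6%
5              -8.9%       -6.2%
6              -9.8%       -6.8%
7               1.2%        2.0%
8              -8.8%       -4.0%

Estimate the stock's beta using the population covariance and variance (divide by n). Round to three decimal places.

Mean R_i = (-3.5 − 12.4 − 11.4 − 6.1 − 8.9 − 9.8 + 1.2 − 8.8) / 8 = -7.4625%
Mean R_m = (-3.8 − 4.6 − 6.9 − 2.6 − 6.2 − 6.8 + 2.0 − 4.0) / 8 = -4.1125%
Σ(R_i − R̄_i)(R_m − R̄_m) = 78.7638  ⇒  Cov = 78.7638 / 8 = 9.8455
Σ(R_m − R̄_m)² = 59.3488  ⇒  Var(R_m) = 59.3488 / 8 = 7.4186
β = Cov / Var(R_m) = 9.8455 / 7.4186 = 1.3271

1.327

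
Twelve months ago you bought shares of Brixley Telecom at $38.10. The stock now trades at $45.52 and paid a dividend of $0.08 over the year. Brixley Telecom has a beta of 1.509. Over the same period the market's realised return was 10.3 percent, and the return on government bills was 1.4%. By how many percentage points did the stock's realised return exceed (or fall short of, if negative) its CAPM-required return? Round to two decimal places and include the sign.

Realised HPR = (P1 + D1 − P0) / P0 = (45.52 + 0.08 − 38.10) / 38.10 = 7.50 / 38.10 = 19.6850%
MRP = 10.3% − 1.4% = 8.90%
CAPM required = R_f + β·MRP = 1.4% + 1.509 × 8.9% = 14.8301%
α = realised − required = 19.6850% − 14.8301% = +4.85%

+4.85%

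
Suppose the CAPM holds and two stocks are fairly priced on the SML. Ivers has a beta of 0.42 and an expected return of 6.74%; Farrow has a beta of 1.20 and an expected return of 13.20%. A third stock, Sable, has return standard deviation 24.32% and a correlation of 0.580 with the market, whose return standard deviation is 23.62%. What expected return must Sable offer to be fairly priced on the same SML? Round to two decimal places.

8.21%

MRP = (13.20% − 6.74%) / (1.20 − 0.42) = 8.2821%
R_f = 6.74% − 0.42 × 8.2821% = 3.2615%
β_Sable = ρ·σ_i/σ_m = 0.580 × 24.32 / 23.62 = 0.5972
E(R_Sable) = R_f + β × MRP = 3.2615% + 0.5972 × 8.2821% = 8.21%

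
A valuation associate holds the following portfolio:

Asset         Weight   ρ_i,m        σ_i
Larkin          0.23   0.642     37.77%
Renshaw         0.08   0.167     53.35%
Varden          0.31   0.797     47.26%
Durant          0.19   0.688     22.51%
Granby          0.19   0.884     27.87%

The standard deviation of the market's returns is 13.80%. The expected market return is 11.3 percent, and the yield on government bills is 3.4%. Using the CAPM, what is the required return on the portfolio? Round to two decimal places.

18.05%

β_Larkin = 0.642 × 37.77% / 13.80% = 1.7571
β_Renshaw = 0.167 × 53.35% / 13.80% = 0.6456
β_Varden = 0.797 × 47.26% / 13.80% = 2.7294
β_Durant = 0.688 × 22.51% / 13.80% = 1.1222
β_Granby = 0.884 × 27.87% / 13.80% = 1.7853
β_P = Σ w_i β_i = 0.23×1.7571 + 0.08×0.6456 + 0.31×2.7294 + 0.19×1.1222 + 0.19×1.7853 = 1.8543
MRP = 11.3% − 3.4% = 7.90%
E(R_P) = R_f + β_P × MRP = 3.4% + 1.8543 × 7.9% = 18.05%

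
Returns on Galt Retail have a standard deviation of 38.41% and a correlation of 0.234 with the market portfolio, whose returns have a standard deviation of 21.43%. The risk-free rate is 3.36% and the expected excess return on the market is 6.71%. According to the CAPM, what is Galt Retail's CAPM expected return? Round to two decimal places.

β = ρ × σ_i / σ_m = 0.234 × 38.41% / 21.43% = 0.4194
E(R) = 3.36% + 0.4194 × 6.71% = 6.17%

6.17%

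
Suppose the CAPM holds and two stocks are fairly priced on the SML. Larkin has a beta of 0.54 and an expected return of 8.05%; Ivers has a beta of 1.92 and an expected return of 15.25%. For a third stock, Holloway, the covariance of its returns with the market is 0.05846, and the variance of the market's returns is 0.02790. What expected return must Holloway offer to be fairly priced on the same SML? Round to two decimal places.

MRP = (15.25% − 8.05%) / (1.92 − 0.54) = 5.2174%
R_f = 8.05% − 0.54 × 5.2174% = 5.2326%
β_Holloway = Cov / Var(R_m) = 0.05846 / 0.02790 = 2.0953
E(R_Holloway) = R_f + β × MRP = 5.2326% + 2.0953 × 5.2174% = 16.16%

16.16%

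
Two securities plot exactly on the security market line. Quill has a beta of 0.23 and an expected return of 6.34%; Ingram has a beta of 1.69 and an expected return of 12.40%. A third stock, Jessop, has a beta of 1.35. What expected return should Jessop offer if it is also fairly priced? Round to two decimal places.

MRP (SML slope) = (12.40% − 6.34%) / (1.69 − 0.23) = 6.06% / 1.46 = 4.1507%
R_f (intercept) = 6.34% − 0.23 × 4.1507% = 5.3853%
E(R_Jessop) = R_f + β × MRP = 5.3853% + 1.35 × 4.1507% = 10.99%

10.99%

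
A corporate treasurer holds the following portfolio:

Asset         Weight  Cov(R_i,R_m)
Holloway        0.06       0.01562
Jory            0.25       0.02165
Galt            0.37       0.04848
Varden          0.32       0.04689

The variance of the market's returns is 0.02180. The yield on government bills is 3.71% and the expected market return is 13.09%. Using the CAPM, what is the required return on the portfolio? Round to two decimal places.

β_Holloway = 0.01562 / 0.02180 = 0.7165
β_Jory = 0.02165 / 0.02180 = 0.9931
β_Galt = 0.04848 / 0.02180 = 2.2239
β_Varden = 0.04689 / 0.02180 = 2.1509
β_P = Σ w_i β_i = 0.06×0.7165 + 0.25×0.9931 + 0.37×2.2239 + 0.32×2.1509 = 1.8024
MRP = 13.09% − 3.71% = 9.38%
E(R_P) = R_f + β_P × MRP = 3.71% + 1.8024 × 9.38% = 20.62%

20.62%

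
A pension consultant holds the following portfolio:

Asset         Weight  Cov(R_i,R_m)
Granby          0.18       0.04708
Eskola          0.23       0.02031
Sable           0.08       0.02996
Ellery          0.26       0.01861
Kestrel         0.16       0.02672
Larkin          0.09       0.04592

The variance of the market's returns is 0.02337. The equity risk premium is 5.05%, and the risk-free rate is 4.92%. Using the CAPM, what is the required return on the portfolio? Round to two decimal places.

11.14%

β_Granby = 0.04708 / 0.02337 = 2.0145
β_Eskola = 0.02031 / 0.02337 = 0.8691
β_Sable = 0.02996 / 0.02337 = 1.2820
β_Ellery = 0.01861 / 0.02337 = 0.7963
β_Kestrel = 0.02672 / 0.02337 = 1.1433
β_Larkin = 0.04592 / 0.02337 = 1.9649
β_P = Σ w_i β_i = 0.18×2.0145 + 0.23×0.8691 + 0.08×1.2820 + 0.26×0.7963 + 0.16×1.1433 + 0.09×1.9649 = 1.2319
E(R_P) = R_f + β_P × MRP = 4.92% + 1.2319 × 5.05% = 11.14%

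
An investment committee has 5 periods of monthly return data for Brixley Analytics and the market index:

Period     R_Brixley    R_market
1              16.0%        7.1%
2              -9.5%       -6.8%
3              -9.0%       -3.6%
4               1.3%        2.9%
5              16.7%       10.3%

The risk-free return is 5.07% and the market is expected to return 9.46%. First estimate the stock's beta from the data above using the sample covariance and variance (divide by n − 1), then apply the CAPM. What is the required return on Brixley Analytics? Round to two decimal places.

12.71%

Mean R_i = (16.0 − 9.5 − 9.0 + 1.3 + 16.7) / 5 = 3.1000%
Mean R_m = (7.1 − 6.8 − 3.6 + 2.9 + 10.3) / 5 = 1.9800%
Σ(R_i − R̄_i)(R_m − R̄_m) = 355.6900  ⇒  Cov = 355.6900 / 4 = 88.9225
Σ(R_m − R̄_m)² = 204.5080  ⇒  Var(R_m) = 204.5080 / 4 = 51.1270
β = Cov / Var(R_m) = 88.9225 / 51.1270 = 1.7392
MRP = 9.46% − 5.07% = 4.39%
E(R) = R_f + β × MRP = 5.07% + 1.7392 × 4.39% = 12.71%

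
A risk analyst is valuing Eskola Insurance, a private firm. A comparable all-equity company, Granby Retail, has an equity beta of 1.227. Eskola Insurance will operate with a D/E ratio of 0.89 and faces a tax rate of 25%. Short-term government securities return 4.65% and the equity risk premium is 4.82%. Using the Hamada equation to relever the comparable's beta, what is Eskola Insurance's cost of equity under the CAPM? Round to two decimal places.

14.51%

β_L = β_U × [1 + (1 − t)(D/E)] = 1.227 × [1 + (1 − 0.25) × 0.89]
    = 1.227 × [1 + 0.75 × 0.89] = 1.227 × 1.6675 = 2.0460
E(R) = R_f + β_L × MRP = 4.65% + 2.0460 × 4.82% = 14.51%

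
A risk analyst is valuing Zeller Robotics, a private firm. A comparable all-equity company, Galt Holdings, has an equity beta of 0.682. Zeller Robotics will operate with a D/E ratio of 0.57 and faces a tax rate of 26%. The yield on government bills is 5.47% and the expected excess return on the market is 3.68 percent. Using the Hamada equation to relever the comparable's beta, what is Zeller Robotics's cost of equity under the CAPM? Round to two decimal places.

9.04%

β_L = β_U × [1 + (1 − t)(D/E)] = 0.682 × [1 + (1 − 0.26) × 0.57]
    = 0.682 × [1 + 0.74 × 0.57] = 0.682 × 1.4218 = 0.9697
E(R) = R_f + β_L × MRP = 5.47% + 0.9697 × 3.68% = 9.04%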